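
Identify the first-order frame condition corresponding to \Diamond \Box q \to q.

This is frame-equivalent to q → □◇q (substitute ¬q for q and contrapose).
Suppose q→□◇q is valid. Take Rxy and set V(q)={x}. Then q at x, so □◇q at x, so ◇q at y, so some z with Ryz has q; z=x, i.e. Ryx.

symmetry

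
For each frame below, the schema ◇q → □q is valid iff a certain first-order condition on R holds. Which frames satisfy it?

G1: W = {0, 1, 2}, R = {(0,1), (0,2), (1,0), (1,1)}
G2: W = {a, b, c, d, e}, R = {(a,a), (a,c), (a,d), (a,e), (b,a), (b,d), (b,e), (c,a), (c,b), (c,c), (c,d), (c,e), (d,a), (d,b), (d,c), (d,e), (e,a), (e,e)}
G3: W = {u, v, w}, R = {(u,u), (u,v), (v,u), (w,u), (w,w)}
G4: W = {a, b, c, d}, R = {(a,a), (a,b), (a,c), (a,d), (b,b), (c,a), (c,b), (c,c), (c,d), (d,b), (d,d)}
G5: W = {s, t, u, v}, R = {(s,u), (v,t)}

G5

Frame correspondent (Sahlqvist): ∀x ∀y ∀z (Rxy ∧ Rxz → y = z) — i.e. partial functionality.
G1: fails — 0 sees both 1 and 2.
G2: fails — a sees both a and c.
G3: fails — u sees both u and v.
G4: fails — a sees both a and b.
G5: ✓.
Valid on: G5.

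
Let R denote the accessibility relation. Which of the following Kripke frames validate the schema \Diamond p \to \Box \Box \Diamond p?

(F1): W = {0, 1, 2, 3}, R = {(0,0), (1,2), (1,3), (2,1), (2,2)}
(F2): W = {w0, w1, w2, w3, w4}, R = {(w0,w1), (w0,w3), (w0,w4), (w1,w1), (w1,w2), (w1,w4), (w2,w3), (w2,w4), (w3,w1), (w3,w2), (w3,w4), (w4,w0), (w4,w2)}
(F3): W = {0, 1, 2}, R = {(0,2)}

The schema corresponds to a generalized confluence (Geach) condition: \forall x \forall y \forall z ((xRy \wedge x R^2 z) \to \exists w (y = w \wedge zRw)).
(F1): fails — 1R3, 1R²2 but no w with 3=w and 2Rw.
(F2): fails — w0Rw1, w0R²w2 but no w with w1=w and w2Rw.
(F3): holds.

(F3)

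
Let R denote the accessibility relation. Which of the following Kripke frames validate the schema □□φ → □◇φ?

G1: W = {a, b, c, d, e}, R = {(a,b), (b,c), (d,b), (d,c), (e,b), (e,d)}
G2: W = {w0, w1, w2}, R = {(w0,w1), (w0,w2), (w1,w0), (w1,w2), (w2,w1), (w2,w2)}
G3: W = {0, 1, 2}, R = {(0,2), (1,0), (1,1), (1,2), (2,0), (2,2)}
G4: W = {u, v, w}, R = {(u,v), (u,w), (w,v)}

Frame correspondent (Sahlqvist): ∀x ∀z (xRz → ∃w (xR²w ∧ zRw)) — i.e. a generalized confluence (Geach) condition.
G1: fails — bRc but no w with bR²w and cRw.
G2: ✓.
G3: ✓.
G4: fails — uRv but no t with uR²t and vRt.

G2, G3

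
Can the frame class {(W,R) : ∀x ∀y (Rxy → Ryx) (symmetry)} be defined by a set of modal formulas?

The condition is symmetry. A defining modal formula is q → □◇q.
Suppose q→□◇q is valid. Take Rxy and set V(q)={x}. Then q at x, so □◇q at x, so ◇q at y, so some z with Ryz has q; z=x, i.e. Ryx.

Definable; q → □◇q defines it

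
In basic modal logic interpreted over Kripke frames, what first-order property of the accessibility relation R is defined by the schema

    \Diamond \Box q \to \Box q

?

Equivalently (dual form): ◇q → □◇q.
Suppose ◇q→□◇q is valid. Take Rxy, Rxz and set V(q)={y}. Then ◇q at x, so □◇q at x, so ◇q at z, so some w with Rzw has q; w=y, i.e. Rzy. By symmetry of the argument, Ryz.
Conversely, any frame satisfying \forall x \forall y \forall z (Rxy \wedge Rxz \to Ryz) validates the schema.
Frame condition: \forall x \forall y \forall z (Rxy \wedge Rxz \to Ryz).

The Euclidean property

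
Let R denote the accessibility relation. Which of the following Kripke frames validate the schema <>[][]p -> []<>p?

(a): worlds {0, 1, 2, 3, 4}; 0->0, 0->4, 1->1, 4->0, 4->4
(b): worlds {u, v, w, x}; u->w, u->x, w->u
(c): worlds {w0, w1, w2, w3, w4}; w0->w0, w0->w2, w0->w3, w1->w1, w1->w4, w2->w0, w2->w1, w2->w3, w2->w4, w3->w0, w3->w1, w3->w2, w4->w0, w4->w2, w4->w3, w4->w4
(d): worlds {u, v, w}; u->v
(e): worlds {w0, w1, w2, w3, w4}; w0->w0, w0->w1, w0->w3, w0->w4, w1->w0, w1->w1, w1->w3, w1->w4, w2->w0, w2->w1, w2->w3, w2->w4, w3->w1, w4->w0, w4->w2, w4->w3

This is the axiom for a generalized confluence (Geach) condition; its first-order frame correspondent is forall x forall y forall z ((xRy & xRz) -> exists w (y R^2 w & zRw)).
(a): ✓.
(b): fails — uRw, uRw but no t with wR²t and wRt.
(c): ✓.
(d): fails — uRv, uRv but no t with vR²t and vRt.
(e): ✓.
Valid on: (a), (c), (e).

(a), (c), (e)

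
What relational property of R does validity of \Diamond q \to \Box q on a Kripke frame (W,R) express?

Partial functionality

Suppose ◇q→□q is valid. Take Rxy, Rxz and set V(q)={y}. Then ◇q at x, so □q at x, so q at z, i.e. z=y.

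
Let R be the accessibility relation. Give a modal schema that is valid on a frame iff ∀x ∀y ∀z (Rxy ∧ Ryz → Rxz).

This is transitivity; the standard corresponding axiom is 4: □r → □□r.
Suppose □r→□□r is valid. Take Rxy, Ryz and set V(r)={w : Rxw}. Then □r at x, so □□r at x, so □r at y, so r at z, i.e. Rxz.

□r → □□r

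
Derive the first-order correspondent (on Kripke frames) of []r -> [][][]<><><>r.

forall x forall z (x R^3 z -> exists w (xRw & z R^3 w))

This is a Sahlqvist (Geach-type) schema ◇^0□^1r → □^3◇^3r.
Minimal-valuation argument: fix x; take any y with xR^0y and any z with xR^3z. Set V(r) to the set of worlds R-reachable from y in exactly 1 step. Then □^1r holds at y, so the antecedent holds at x; validity forces ◇^3r at z, giving a w with zR^3w and yR^1w.
First-order correspondent: forall x forall z (x R^3 z -> exists w (xRw & z R^3 w)).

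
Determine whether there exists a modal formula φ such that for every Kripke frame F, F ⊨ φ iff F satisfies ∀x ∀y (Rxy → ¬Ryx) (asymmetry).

Any modally definable frame class is closed under surjective bounded morphisms.
The 4-cycle (worlds 0,1,2,3 with 0→1→2→3→0) is asymmetric. Mapping every world to a single reflexive point • is a surjective bounded morphism, and the reflexive point is not asymmetric (R•• but asymmetry requires ¬R••).
Hence asymmetry is not modally definable.

No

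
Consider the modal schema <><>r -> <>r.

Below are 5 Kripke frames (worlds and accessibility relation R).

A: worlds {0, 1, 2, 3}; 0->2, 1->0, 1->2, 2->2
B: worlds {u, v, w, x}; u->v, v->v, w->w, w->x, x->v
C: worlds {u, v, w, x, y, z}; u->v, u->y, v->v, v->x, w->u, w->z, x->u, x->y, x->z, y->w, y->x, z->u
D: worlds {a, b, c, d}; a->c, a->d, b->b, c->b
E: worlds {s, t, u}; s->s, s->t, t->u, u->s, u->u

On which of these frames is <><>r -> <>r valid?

Frame correspondent (Sahlqvist): forall x forall y forall z (Rxy & Ryz -> Rxz) — i.e. transitivity.
A: satisfies the condition.
B: fails — Rwx and Rxv but not Rwv.
C: fails — Ruv and Rvx but not Rux.
D: fails — Rac and Rcb but not Rab.
E: fails — Rus and Rst but not Rut.

A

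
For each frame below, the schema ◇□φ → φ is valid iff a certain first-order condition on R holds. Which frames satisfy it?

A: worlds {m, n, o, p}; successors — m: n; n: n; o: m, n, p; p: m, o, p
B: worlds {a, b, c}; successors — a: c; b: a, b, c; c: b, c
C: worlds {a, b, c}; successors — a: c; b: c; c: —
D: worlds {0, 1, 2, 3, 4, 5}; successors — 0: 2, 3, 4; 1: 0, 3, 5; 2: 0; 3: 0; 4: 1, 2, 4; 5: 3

none

This is the axiom for symmetry; its first-order frame correspondent is ∀x ∀y (Rxy → Ryx).
A: fails — Rom but not Rmo.
B: fails — Rba but not Rab.
C: fails — Rac but not Rca.
D: fails — R10 but not R01.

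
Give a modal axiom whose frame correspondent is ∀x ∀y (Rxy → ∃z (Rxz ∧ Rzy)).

The condition is density. The C4 schema □□p → □p defines it.
Suppose □□p→□p is valid. Take Rxy and set V(p)={w : xR²w}. Then □□p at x, so □p at x, so p at y, i.e. ∃z(Rxz∧Rzy).

□□p → □p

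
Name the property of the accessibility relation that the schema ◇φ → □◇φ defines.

Suppose ◇φ→□◇φ is valid. Take Rxy, Rxz and set V(φ)={y}. Then ◇φ at x, so □◇φ at x, so ◇φ at z, so some w with Rzw has φ; w=y, i.e. Rzy. By symmetry of the argument, Ryz.

The Euclidean property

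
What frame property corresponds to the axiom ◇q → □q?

Suppose ◇q→□q is valid. Take Rxy, Rxz and set V(q)={y}. Then ◇q at x, so □q at x, so q at z, i.e. z=y.

partial functionality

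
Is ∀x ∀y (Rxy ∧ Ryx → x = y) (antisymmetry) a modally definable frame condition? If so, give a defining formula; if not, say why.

No

Modal frame validity is preserved under surjective bounded morphisms.
The 4-cycle (worlds s,t,u,v with s→t→u→v→s) is antisymmetric. Sending even-indexed worlds to • and odd-indexed worlds to ∘ is a surjective bounded morphism onto the two-world frame with •↔∘, which is not antisymmetric.
Hence antisymmetry is not modally definable.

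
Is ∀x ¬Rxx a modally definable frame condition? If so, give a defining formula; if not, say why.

Not definable by any modal formula

Modal frame validity is preserved under surjective bounded morphisms.
The 4-cycle (worlds w0,w1,w2,w3 with w0→w1→w2→w3→w0) is irreflexive, and the map sending every world to a single reflexive point • is a surjective bounded morphism (forth: every edge maps to (•,•); back: every world has a successor). So any modal formula valid on the 4-cycle is also valid on the reflexive point, which is not irreflexive.
Hence irreflexivity is not modally definable.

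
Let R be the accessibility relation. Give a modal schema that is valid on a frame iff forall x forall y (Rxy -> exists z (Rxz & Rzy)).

□□q → □q

This is density; the standard corresponding axiom is C4: □□q → □q.
Suppose □□q→□q is valid. Take Rxy and set V(q)={w : xR²w}. Then □□q at x, so □q at x, so q at y, i.e. ∃z(Rxz∧Rzy).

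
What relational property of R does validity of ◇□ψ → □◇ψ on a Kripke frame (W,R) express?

Convergence

Suppose ◇□ψ→□◇ψ is valid. Take Rxy, Rxz and set V(ψ)={w : Ryw}. Then □ψ at y so ◇□ψ at x, so □◇ψ at x, so ◇ψ at z, giving w with Rzw and Ryw.
Conversely, on a frame with convergence the schema holds at every world under every valuation.
Frame condition: ∀x ∀y ∀z (Rxy ∧ Rxz → ∃w (Ryw ∧ Rzw)).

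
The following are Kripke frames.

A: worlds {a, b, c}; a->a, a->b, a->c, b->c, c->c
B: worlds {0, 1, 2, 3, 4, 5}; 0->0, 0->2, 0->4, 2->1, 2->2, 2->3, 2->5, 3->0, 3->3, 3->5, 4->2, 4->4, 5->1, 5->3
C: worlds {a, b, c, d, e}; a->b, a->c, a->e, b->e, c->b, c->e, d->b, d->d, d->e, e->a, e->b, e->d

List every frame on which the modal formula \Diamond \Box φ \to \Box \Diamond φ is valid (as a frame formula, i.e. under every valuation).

This is the axiom for convergence; its first-order frame correspondent is \forall x \forall y \forall z (Rxy \wedge Rxz \to \exists w (Ryw \wedge Rzw)).
A: ✓.
B: fails — R25 and R21 but 5 and 1 have no common successor.
C: fails — Rab and Rae but b and e have no common successor.
Valid on: A.

A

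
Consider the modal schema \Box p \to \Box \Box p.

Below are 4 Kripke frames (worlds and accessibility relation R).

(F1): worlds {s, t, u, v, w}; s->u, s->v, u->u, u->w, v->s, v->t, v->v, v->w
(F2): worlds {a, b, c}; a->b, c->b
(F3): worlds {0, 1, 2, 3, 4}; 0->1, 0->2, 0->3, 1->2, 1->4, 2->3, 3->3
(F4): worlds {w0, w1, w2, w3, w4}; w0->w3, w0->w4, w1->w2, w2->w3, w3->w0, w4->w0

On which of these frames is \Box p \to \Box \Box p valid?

(F2)

Frame correspondent (Sahlqvist): \forall x \forall y \forall z (Rxy \wedge Ryz \to Rxz) — i.e. transitivity.
(F1): fails — Rvs and Rsu but not Rvu.
(F2): holds.
(F3): fails — R12 and R23 but not R13.
(F4): fails — Rw1w2 and Rw2w3 but not Rw1w3.
Valid on: (F2).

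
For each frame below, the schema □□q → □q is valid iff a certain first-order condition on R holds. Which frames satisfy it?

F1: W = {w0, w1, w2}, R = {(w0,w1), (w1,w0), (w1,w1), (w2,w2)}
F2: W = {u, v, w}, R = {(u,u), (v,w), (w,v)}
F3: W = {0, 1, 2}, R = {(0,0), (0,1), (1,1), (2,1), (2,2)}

F1, F3

This is the axiom for density; its first-order frame correspondent is ∀x ∀y (Rxy → ∃z (Rxz ∧ Rzy)).
F1: ✓.
F2: fails — Rvw but no z with Rvz and Rzw.
F3: ✓.
Valid on: F1, F3.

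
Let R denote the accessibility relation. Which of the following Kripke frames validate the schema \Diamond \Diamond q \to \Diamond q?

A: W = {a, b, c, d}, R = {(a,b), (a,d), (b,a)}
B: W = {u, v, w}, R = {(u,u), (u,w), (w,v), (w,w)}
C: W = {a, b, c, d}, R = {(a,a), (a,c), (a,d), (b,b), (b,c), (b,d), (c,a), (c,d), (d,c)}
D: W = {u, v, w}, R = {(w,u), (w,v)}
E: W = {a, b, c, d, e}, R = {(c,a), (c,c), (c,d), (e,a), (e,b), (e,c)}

D

This is the axiom for transitivity; its first-order frame correspondent is \forall x \forall y \forall z (Rxy \wedge Ryz \to Rxz).
A: fails — Rab and Rba but not Raa.
B: fails — Ruw and Rwv but not Ruv.
C: fails — Rbc and Rca but not Rba.
D: holds.
E: fails — Rec and Rcd but not Red.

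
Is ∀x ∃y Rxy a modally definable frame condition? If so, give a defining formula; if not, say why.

Definable; □p → ◇p defines it

Yes: it is seriality, defined by the D schema □p → ◇p.
Suppose □p→◇p is valid. At any x set V(p)=W. Then □p at x, so ◇p at x, so x has a successor.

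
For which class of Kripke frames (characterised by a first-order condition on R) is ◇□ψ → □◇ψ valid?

Convergence

Suppose ◇□ψ→□◇ψ is valid. Take Rxy, Rxz and set V(ψ)={w : Ryw}. Then □ψ at y so ◇□ψ at x, so □◇ψ at x, so ◇ψ at z, giving w with Rzw and Ryw.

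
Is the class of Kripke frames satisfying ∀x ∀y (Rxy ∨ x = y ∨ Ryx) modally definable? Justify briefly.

Modal frame validity is preserved under disjoint unions.
Take 4 disjoint single-world reflexive frames: each is trivially connected, but their disjoint union has 4 worlds with no edge between distinct components, so it is not connected.
So the class is not modally definable.

No — not modally definable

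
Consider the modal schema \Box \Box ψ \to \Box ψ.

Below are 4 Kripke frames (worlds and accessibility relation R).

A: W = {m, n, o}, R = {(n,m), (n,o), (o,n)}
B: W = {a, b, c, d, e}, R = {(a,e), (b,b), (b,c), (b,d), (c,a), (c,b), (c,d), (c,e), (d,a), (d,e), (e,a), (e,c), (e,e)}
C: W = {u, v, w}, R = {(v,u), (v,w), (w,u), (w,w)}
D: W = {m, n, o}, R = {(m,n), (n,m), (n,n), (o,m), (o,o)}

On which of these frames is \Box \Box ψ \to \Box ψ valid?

B, C, D

This is the axiom for density; its first-order frame correspondent is \forall x \forall y (Rxy \to \exists z (Rxz \wedge Rzy)).
A: fails — Rno but no z with Rnz and Rzo.
B: ✓.
C: ✓.
D: ✓.
Valid on: B, C, D.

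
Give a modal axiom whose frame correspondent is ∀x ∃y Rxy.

A defining formula is □r → ◇r (the D axiom).
Suppose □r→◇r is valid. At any x set V(r)=W. Then □r at x, so ◇r at x, so x has a successor.

□r → ◇r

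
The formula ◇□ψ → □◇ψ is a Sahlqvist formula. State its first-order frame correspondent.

Suppose ◇□ψ→□◇ψ is valid. Take Rxy, Rxz and set V(ψ)={w : Ryw}. Then □ψ at y so ◇□ψ at x, so □◇ψ at x, so ◇ψ at z, giving w with Rzw and Ryw.
Conversely, on a frame with convergence the schema holds at every world under every valuation.
So the correspondent is convergence.

convergence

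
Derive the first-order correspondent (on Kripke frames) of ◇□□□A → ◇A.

This is a Sahlqvist (Geach-type) schema ◇^1□^3A → □^0◇^1A.
Minimal-valuation argument: fix x; take any y with xR^1y and any z with xR^0z. Set V(A) to the set of worlds R-reachable from y in exactly 3 steps. Then □^3A holds at y, so the antecedent holds at x; validity forces ◇^1A at z, giving a w with zR^1w and yR^3w.
First-order correspondent: ∀x ∀y (xRy → ∃w (yR³w ∧ xRw)).

∀x ∀y (xRy → ∃w (yR³w ∧ xRw))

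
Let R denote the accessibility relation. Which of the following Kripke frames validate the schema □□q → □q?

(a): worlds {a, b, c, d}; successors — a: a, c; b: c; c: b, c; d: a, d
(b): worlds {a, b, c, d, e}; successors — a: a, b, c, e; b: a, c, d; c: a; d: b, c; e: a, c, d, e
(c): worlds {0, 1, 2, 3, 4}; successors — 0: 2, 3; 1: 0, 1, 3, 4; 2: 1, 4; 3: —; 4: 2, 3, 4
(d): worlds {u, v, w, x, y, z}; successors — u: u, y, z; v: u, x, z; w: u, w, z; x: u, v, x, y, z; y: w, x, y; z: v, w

(a)

The schema corresponds to density: ∀x ∀y (Rxy → ∃z (Rxz ∧ Rzy)).
(a): ✓.
(b): fails — Rdb but no z with Rdz and Rzb.
(c): fails — R02 but no z with R0z and Rz2.
(d): fails — Rzv but no t with Rzt and Rtv.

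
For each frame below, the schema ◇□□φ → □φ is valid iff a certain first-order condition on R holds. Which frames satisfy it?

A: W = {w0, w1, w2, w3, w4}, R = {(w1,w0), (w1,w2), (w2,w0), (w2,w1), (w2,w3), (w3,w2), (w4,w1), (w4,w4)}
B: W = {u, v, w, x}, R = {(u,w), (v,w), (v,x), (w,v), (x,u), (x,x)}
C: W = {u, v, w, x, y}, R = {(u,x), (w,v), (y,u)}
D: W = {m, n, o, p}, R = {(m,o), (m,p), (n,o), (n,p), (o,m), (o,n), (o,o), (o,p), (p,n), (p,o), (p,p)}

The schema corresponds to a generalized confluence (Geach) condition: ∀x ∀y ∀z ((xRy ∧ xRz) → ∃w (yR²w ∧ z = w)).
A: fails — w1Rw0, w1Rw0 but no w with w0R²w and w0=w.
B: fails — xRu, xRu but no t with uR²t and u=t.
C: fails — uRx, uRx but no t with xR²t and x=t.
D: satisfies the condition.

D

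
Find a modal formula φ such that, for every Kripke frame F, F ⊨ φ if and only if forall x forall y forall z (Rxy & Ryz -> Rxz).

□r → □□r

This is transitivity; the standard corresponding axiom is 4: □r → □□r.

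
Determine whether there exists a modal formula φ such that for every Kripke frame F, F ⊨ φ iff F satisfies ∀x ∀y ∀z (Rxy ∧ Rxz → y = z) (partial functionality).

This is a Sahlqvist condition; the CD axiom ◇q → □q defines it.
Suppose ◇q→□q is valid. Take Rxy, Rxz and set V(q)={y}. Then ◇q at x, so □q at x, so q at z, i.e. z=y.

Yes — defined by ◇q → □q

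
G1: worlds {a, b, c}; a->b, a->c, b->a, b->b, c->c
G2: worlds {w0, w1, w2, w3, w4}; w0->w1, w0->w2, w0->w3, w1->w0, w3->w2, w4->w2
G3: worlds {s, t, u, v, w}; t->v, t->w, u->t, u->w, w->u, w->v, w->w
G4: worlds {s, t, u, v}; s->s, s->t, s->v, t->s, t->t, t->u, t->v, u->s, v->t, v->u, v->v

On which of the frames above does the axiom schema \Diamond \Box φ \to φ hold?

The schema corresponds to symmetry: \forall x \forall y (Rxy \to Ryx).
G1: fails — Rac but not Rca.
G2: fails — Rw3w2 but not Rw2w3.
G3: fails — Rtv but not Rvt.
G4: fails — Rus but not Rsu.

none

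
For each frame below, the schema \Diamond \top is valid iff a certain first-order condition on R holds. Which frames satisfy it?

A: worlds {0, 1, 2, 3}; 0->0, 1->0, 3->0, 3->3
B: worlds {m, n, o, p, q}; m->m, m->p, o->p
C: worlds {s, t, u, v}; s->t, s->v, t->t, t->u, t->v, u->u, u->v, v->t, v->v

Frame correspondent (Sahlqvist): \forall x \exists y Rxy — i.e. seriality.
A: fails — world 2 has no successor.
B: fails — world n has no successor.
C: condition met.

C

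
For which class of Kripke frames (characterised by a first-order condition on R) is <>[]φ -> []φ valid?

This is frame-equivalent to ◇φ → □◇φ (substitute ¬φ for φ and contrapose).
Suppose ◇φ→□◇φ is valid. Take Rxy, Rxz and set V(φ)={y}. Then ◇φ at x, so □◇φ at x, so ◇φ at z, so some w with Rzw has φ; w=y, i.e. Rzy. By symmetry of the argument, Ryz.

The Euclidean property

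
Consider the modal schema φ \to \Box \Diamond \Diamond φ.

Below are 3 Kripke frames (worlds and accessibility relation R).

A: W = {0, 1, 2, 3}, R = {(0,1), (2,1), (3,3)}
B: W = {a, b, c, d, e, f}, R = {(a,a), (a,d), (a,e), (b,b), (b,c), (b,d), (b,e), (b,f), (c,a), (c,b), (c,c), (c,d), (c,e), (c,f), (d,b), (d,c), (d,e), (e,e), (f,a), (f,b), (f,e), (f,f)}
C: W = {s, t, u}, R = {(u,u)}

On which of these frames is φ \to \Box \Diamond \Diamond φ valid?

The schema corresponds to a generalized confluence (Geach) condition: \forall x \forall z (xRz \to \exists w (x = w \wedge z R^2 w)).
A: fails — 0R1 but no w with 0=w and 1R²w.
B: fails — aRe but no w with a=w and eR²w.
C: satisfies the condition.

C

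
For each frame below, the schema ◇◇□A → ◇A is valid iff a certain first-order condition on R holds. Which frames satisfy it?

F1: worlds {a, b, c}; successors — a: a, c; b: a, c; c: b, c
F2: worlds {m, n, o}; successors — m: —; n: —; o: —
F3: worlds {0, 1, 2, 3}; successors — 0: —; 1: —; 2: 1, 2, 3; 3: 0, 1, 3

F1, F2

This is the axiom for a generalized confluence (Geach) condition; its first-order frame correspondent is ∀x ∀y (xR²y → ∃w (yRw ∧ xRw)).
F1: holds.
F2: holds.
F3: fails — 2R²0 but no w with 0Rw and 2Rw.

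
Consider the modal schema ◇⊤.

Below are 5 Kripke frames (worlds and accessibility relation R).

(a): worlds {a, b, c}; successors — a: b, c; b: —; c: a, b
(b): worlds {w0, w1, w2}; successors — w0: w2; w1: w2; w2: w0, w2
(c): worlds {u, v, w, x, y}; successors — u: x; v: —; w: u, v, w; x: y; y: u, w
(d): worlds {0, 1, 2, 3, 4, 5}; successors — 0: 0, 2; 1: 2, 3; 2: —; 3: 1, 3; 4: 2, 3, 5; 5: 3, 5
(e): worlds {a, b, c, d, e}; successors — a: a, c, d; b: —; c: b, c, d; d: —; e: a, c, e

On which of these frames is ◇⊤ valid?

This is the axiom for seriality; its first-order frame correspondent is ∀x ∃y Rxy.
(a): fails — world b has no successor.
(b): condition met.
(c): fails — world v has no successor.
(d): fails — world 2 has no successor.
(e): fails — world b has no successor.

(b)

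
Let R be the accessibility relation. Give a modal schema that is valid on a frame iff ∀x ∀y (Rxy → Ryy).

This is shift-reflexivity; the standard corresponding axiom is T□: □(□p → p).
Suppose □(□p→p) is valid. Take Rxy and set V(p)={w : Ryw}. Then at y, □p holds; since □(□p→p) at x, □p→p at y, so p at y, i.e. Ryy.

□(□p → p)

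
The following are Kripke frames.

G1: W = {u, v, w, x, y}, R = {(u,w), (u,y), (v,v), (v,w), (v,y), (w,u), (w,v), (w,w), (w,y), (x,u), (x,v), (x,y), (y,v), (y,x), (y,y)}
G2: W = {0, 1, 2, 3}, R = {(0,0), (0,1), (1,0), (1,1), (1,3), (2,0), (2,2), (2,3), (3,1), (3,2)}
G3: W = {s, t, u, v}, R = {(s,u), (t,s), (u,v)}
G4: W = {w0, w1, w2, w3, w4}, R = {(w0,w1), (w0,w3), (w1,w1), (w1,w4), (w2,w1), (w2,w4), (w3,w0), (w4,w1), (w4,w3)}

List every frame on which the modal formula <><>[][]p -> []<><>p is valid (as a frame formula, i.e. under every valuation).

The schema corresponds to a generalized confluence (Geach) condition: forall x forall y forall z ((x R^2 y & xRz) -> exists w (y R^2 w & z R^2 w)).
G1: satisfies the condition.
G2: satisfies the condition.
G3: fails — sR²v, sRu but no w with vR²w and uR²w.
G4: satisfies the condition.

G1, G2, G4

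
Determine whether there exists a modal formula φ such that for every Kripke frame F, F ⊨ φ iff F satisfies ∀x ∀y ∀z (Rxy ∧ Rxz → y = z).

Yes: it is partial functionality, defined by the CD schema ◇r → □r.
Suppose ◇r→□r is valid. Take Rxy, Rxz and set V(r)={y}. Then ◇r at x, so □r at x, so r at z, i.e. z=y.

Yes, by ◇r → □r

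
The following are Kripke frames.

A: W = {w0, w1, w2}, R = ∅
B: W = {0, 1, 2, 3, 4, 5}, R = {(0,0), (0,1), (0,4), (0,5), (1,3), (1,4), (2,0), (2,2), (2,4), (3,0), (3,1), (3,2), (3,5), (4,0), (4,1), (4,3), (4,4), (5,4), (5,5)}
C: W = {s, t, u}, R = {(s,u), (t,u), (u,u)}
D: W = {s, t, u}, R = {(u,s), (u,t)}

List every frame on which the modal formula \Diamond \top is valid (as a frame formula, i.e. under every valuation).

The schema corresponds to seriality: \forall x \exists y Rxy.
A: fails — world w0 has no successor.
B: ✓.
C: ✓.
D: fails — world s has no successor.

B, C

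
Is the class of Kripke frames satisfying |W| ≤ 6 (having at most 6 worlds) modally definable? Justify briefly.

No — not modally definable

If a class were modally definable it would be closed under disjoint unions (Goldblatt–Thomason).
Any modal formula valid on each of 7 disjoint one-world frames is valid on their disjoint union (validity is preserved under disjoint unions). Each one-world frame has |W|=1≤6, but the union has |W|=7.
So no modal formula (or set of formulas) defines exactly the |W|≤6 frames.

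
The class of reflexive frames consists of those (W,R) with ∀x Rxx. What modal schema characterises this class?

The condition is reflexivity. The T schema □r → r defines it.
Suppose □r→r is valid. At any x set V(r)={w : Rxw}. Then □r holds at x, so r holds at x, i.e. Rxx.

□r → r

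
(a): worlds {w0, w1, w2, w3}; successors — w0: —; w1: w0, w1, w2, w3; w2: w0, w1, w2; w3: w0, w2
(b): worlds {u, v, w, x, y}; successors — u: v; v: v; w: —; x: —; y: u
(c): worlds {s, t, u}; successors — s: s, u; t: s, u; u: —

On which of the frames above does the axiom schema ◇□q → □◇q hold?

(b)

Frame correspondent (Sahlqvist): ∀x ∀y ∀z (Rxy ∧ Rxz → ∃w (Ryw ∧ Rzw)) — i.e. convergence.
(a): fails — Rw1w2 and Rw1w0 but w2 and w0 have no common successor.
(b): holds.
(c): fails — Rsu and Rsu but u and u have no common successor.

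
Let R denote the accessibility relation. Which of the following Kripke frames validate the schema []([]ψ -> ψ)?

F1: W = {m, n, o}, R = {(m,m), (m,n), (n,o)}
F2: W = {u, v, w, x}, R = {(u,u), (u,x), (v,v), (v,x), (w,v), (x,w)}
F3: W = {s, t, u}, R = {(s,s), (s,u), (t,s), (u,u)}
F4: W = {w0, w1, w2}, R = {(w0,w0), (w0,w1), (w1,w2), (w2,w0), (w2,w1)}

The schema corresponds to shift-reflexivity: forall x forall y (Rxy -> Ryy).
F1: fails — Rno but not Roo.
F2: fails — Rxw but not Rww.
F3: condition met.
F4: fails — Rw1w2 but not Rw2w2.

F3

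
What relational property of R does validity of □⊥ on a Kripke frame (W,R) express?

This schema is the Ver axiom.
It corresponds to emptiness of R: ∀x ∀y ¬Rxy.

Emptiness of R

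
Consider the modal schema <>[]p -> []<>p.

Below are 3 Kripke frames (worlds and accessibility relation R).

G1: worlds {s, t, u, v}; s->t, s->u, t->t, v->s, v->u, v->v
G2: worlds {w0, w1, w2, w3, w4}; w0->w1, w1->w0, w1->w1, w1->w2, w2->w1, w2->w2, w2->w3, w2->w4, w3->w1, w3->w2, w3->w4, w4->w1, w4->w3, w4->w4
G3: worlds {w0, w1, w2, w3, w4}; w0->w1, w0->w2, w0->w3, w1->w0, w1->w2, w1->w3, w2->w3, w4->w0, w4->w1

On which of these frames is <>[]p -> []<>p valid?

G2

Frame correspondent (Sahlqvist): forall x forall y forall z (Rxy & Rxz -> exists w (Ryw & Rzw)) — i.e. convergence.
G1: fails — Rsu and Rsu but u and u have no common successor.
G2: ✓.
G3: fails — Rw0w1 and Rw0w3 but w1 and w3 have no common successor.
Valid on: G2.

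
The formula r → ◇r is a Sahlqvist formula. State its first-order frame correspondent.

Reflexivity

This is frame-equivalent to □r → r (substitute ¬r for r and contrapose).
Suppose □r→r is valid. At any x set V(r)={w : Rxw}. Then □r holds at x, so r holds at x, i.e. Rxx.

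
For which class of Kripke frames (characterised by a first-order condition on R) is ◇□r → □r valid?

This is frame-equivalent to ◇r → □◇r (substitute ¬r for r and contrapose).
Suppose ◇r→□◇r is valid. Take Rxy, Rxz and set V(r)={y}. Then ◇r at x, so □◇r at x, so ◇r at z, so some w with Rzw has r; w=y, i.e. Rzy. By symmetry of the argument, Ryz.
The converse is a direct semantic check.
So the correspondent is the Euclidean property.

the Euclidean property: ∀x ∀y ∀z (Rxy ∧ Rxz → Ryz)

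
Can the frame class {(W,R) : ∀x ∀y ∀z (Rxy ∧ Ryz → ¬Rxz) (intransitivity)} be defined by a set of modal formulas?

If a class were modally definable it would be closed under surjective bounded morphisms (Goldblatt–Thomason).
The 7-cycle (worlds s,t,u,v,w,x,y with s→t→u→v→w→x→y→s) is intransitive. Mapping every world to a single reflexive point • is a surjective bounded morphism; the reflexive point is not intransitive (R••∧R•• but R••).
Hence intransitivity is not modally definable.

Not modally definable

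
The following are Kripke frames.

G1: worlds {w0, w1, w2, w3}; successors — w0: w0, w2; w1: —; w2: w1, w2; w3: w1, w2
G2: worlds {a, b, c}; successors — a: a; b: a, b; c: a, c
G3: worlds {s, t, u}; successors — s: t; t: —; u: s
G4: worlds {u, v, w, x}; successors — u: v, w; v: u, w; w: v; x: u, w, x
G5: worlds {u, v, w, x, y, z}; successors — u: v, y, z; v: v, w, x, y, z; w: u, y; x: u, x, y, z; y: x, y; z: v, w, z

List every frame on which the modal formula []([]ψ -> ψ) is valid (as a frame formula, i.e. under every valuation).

This is the axiom for shift-reflexivity; its first-order frame correspondent is forall x forall y (Rxy -> Ryy).
G1: fails — Rw3w1 but not Rw1w1.
G2: holds.
G3: fails — Rus but not Rss.
G4: fails — Ruv but not Rvv.
G5: fails — Rwu but not Ruu.
Valid on: G2.

G2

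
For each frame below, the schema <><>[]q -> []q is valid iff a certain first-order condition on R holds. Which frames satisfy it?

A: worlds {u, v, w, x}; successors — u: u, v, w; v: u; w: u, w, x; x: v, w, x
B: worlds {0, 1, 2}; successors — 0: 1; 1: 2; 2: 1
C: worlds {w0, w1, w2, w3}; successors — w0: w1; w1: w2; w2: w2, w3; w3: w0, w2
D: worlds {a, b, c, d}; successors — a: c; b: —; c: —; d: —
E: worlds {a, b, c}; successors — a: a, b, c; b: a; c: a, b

The schema corresponds to a generalized confluence (Geach) condition: forall x forall y forall z ((x R^2 y & xRz) -> exists w (yRw & z = w)).
A: fails — uR²v, uRv but no t with vRt and v=t.
B: condition met.
C: fails — w0R²w2, w0Rw1 but no w with w2Rw and w1=w.
D: condition met.
E: fails — aR²b, aRb but no w with bRw and b=w.

B, D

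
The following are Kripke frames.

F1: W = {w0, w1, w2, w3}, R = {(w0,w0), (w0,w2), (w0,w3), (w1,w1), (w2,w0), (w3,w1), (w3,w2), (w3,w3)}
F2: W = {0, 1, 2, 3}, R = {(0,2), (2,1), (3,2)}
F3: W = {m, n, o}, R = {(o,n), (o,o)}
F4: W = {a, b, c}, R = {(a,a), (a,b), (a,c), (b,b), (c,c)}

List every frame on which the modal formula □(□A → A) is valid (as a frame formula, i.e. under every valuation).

F4

Frame correspondent (Sahlqvist): ∀x ∀y (Rxy → Ryy) — i.e. shift-reflexivity.
F1: fails — Rw3w2 but not Rw2w2.
F2: fails — R32 but not R22.
F3: fails — Ron but not Rnn.
F4: condition met.
Valid on: F4.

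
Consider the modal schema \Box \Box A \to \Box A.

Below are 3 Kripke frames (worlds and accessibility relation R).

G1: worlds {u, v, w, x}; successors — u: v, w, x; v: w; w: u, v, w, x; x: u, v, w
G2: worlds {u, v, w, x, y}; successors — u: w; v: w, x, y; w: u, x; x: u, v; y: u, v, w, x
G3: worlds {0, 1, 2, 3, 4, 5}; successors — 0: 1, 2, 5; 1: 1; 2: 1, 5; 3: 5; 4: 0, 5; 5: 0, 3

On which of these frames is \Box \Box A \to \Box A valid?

The schema corresponds to density: \forall x \forall y (Rxy \to \exists z (Rxz \wedge Rzy)).
G1: satisfies the condition.
G2: fails — Ruw but no z with Ruz and Rzw.
G3: fails — R02 but no z with R0z and Rz2.
Valid on: G1.

G1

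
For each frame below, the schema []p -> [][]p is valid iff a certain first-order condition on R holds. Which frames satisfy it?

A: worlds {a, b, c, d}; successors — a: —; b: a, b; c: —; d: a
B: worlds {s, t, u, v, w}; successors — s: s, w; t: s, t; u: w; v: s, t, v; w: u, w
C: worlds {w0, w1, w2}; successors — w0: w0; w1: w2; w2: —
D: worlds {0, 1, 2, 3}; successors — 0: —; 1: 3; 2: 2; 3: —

Frame correspondent (Sahlqvist): forall x forall y forall z (Rxy & Ryz -> Rxz) — i.e. transitivity.
A: condition met.
B: fails — Ruw and Rwu but not Ruu.
C: condition met.
D: condition met.
Valid on: A, C, D.

A, C, D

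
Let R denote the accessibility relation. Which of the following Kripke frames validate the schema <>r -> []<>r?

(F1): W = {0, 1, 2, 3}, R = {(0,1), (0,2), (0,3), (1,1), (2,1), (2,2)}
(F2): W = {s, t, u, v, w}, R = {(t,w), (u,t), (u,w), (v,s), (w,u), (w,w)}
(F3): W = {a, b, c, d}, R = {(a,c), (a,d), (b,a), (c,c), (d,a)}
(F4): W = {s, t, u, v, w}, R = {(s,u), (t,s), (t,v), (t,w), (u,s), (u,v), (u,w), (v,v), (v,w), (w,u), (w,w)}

This is the axiom for the Euclidean property; its first-order frame correspondent is forall x forall y forall z (Rxy & Rxz -> Ryz).
(F1): fails — R02 and R03 but not R23.
(F2): fails — Ruw and Rut but not Rwt.
(F3): fails — Rac and Rad but not Rcd.
(F4): fails — Rsu and Rsu but not Ruu.
Valid on no frame.

none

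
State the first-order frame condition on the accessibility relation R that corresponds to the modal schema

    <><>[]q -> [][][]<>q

This is a Sahlqvist (Geach-type) schema ◇^2□^1q → □^3◇^1q.
Minimal-valuation argument: fix x; take any y with xR^2y and any z with xR^3z. Set V(q) to the set of worlds R-reachable from y in exactly 1 step. Then □^1q holds at y, so the antecedent holds at x; validity forces ◇^1q at z, giving a w with zR^1w and yR^1w.
First-order correspondent: forall x forall y forall z ((x R^2 y & x R^3 z) -> exists w (yRw & zRw)).

forall x forall y forall z ((x R^2 y & x R^3 z) -> exists w (yRw & zRw))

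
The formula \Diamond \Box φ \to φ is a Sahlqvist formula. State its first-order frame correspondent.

Symmetry

This schema is equivalent to the B axiom φ → □◇φ.
Its frame correspondent is symmetry — \forall x \forall y (Rxy \to Ryx).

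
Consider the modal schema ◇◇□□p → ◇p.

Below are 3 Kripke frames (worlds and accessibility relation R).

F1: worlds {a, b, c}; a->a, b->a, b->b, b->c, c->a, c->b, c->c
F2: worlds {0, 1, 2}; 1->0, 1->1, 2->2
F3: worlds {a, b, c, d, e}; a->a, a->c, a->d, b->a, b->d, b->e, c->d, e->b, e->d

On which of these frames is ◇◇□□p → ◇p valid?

F1

Frame correspondent (Sahlqvist): ∀x ∀y (xR²y → ∃w (yR²w ∧ xRw)) — i.e. a generalized confluence (Geach) condition.
F1: ✓.
F2: fails — 1R²0 but no w with 0R²w and 1Rw.
F3: fails — aR²c but no w with cR²w and aRw.
Valid on: F1.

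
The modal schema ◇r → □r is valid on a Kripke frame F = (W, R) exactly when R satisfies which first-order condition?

Suppose ◇r→□r is valid. Take Rxy, Rxz and set V(r)={y}. Then ◇r at x, so □r at x, so r at z, i.e. z=y.

partial functionality: ∀x ∀y ∀z (Rxy ∧ Rxz → y = z)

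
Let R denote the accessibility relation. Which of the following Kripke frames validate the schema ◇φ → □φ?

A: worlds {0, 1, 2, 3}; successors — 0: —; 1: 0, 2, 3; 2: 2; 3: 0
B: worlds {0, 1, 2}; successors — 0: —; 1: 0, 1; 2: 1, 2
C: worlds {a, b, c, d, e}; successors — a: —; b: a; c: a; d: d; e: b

This is the axiom for partial functionality; its first-order frame correspondent is ∀x ∀y ∀z (Rxy ∧ Rxz → y = z).
A: fails — 1 sees both 0 and 2.
B: fails — 1 sees both 0 and 1.
C: condition met.
Valid on: C.

C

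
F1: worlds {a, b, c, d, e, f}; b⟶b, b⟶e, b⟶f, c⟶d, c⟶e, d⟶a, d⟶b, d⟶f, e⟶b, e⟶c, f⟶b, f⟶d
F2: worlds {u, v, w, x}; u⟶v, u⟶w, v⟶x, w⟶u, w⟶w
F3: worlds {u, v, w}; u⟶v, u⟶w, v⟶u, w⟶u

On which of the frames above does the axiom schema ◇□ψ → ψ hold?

F3

This is the axiom for symmetry; its first-order frame correspondent is ∀x ∀y (Rxy → Ryx).
F1: fails — Rcd but not Rdc.
F2: fails — Ruv but not Rvu.
F3: satisfies the condition.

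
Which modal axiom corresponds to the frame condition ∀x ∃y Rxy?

□ψ → ◇ψ

The condition is seriality. The D schema □ψ → ◇ψ defines it.
Suppose □ψ→◇ψ is valid. At any x set V(ψ)=W. Then □ψ at x, so ◇ψ at x, so x has a successor.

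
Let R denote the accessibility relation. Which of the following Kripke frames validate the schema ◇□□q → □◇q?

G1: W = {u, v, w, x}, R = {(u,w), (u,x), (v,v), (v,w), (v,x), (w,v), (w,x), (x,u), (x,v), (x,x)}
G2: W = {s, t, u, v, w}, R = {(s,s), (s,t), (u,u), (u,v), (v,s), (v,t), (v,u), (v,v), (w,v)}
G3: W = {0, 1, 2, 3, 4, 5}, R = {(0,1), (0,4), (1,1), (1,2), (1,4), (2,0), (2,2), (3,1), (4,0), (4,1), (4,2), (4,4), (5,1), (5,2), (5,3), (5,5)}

Frame correspondent (Sahlqvist): ∀x ∀y ∀z ((xRy ∧ xRz) → ∃w (yR²w ∧ zRw)) — i.e. a generalized confluence (Geach) condition.
G1: satisfies the condition.
G2: fails — sRs, sRt but no w* with sR²w* and tRw*.
G3: satisfies the condition.
Valid on: G1, G3.

G1, G3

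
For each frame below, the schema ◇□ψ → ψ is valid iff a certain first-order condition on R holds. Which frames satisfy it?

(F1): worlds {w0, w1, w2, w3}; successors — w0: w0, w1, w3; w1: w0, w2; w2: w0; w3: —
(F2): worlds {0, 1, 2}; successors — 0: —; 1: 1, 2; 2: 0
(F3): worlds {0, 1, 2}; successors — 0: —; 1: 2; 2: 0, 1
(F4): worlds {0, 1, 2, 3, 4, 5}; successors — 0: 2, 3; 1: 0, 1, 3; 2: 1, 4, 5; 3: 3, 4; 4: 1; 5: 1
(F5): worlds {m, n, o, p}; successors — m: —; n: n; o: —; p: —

The schema corresponds to symmetry: ∀x ∀y (Rxy → Ryx).
(F1): fails — Rw1w2 but not Rw2w1.
(F2): fails — R12 but not R21.
(F3): fails — R20 but not R02.
(F4): fails — R10 but not R01.
(F5): satisfies the condition.
Valid on: (F5).

(F5)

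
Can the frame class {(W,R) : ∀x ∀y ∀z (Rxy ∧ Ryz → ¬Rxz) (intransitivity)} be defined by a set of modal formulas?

Not modally definable

Any modally definable frame class is closed under surjective bounded morphisms.
The 7-cycle (worlds s,t,u,v,w,x,y with s→t→u→v→w→x→y→s) is intransitive. Mapping every world to a single reflexive point • is a surjective bounded morphism; the reflexive point is not intransitive (R••∧R•• but R••).
Hence intransitivity is not modally definable.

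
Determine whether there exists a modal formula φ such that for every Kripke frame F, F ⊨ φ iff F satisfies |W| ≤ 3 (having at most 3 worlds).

Not modally definable

If a class were modally definable it would be closed under disjoint unions (Goldblatt–Thomason).
Any modal formula valid on each of 4 disjoint one-world frames is valid on their disjoint union (validity is preserved under disjoint unions). Each one-world frame has |W|=1≤3, but the union has |W|=4.
So no modal formula (or set of formulas) defines exactly the |W|≤3 frames.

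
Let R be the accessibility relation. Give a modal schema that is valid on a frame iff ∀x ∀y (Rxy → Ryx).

ψ → □◇ψ

The condition is symmetry. The B schema ψ → □◇ψ defines it.
Suppose ψ→□◇ψ is valid. Take Rxy and set V(ψ)={x}. Then ψ at x, so □◇ψ at x, so ◇ψ at y, so some z with Ryz has ψ; z=x, i.e. Ryx.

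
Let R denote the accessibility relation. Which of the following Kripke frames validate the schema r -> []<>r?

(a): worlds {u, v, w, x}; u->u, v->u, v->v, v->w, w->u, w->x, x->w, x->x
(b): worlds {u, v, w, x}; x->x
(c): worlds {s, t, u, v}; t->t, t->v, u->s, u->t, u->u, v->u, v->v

Frame correspondent (Sahlqvist): forall x forall y (Rxy -> Ryx) — i.e. symmetry.
(a): fails — Rwu but not Ruw.
(b): ✓.
(c): fails — Rtv but not Rvt.

(b)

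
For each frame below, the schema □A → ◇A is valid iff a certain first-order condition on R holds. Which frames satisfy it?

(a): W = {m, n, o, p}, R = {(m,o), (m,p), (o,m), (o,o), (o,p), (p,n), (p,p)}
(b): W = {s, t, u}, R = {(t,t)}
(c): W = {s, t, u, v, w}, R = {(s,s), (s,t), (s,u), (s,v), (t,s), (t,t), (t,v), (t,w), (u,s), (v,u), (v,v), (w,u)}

(c)

Frame correspondent (Sahlqvist): ∀x ∃y Rxy — i.e. seriality.
(a): fails — world n has no successor.
(b): fails — world s has no successor.
(c): holds.
Valid on: (c).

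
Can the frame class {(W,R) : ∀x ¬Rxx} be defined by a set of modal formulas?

Not modally definable

If a class were modally definable it would be closed under surjective bounded morphisms (Goldblatt–Thomason).
The 2-cycle (worlds w0,w1 with w0→w1→w0) is irreflexive, and the map sending every world to a single reflexive point • is a surjective bounded morphism (forth: every edge maps to (•,•); back: every world has a successor). So any modal formula valid on the 2-cycle is also valid on the reflexive point, which is not irreflexive.
So the class is not modally definable.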